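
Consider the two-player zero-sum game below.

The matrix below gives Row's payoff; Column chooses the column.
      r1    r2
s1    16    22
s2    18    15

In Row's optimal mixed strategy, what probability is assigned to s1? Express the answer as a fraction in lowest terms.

1/3

Row minima are 16 and 15, so Row's maximin is 16; column maxima are 18 and 22, so Column's minimax is 18. These differ, so the equilibrium is in mixed strategies.
Let Row play s1 with probability p. Column is indifferent when 16p + 18(1−p) = 22p + 15(1−p), giving p = 1/3.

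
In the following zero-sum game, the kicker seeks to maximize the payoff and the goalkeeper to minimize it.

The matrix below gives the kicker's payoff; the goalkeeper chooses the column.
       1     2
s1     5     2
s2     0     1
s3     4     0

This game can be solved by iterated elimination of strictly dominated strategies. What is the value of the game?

2

Row s2 is strictly dominated by row s1 (5>0, 2>1); eliminate s2.
Column 1 is strictly dominated by 2 for the goalkeeper (2<5, 0<4); eliminate 1.
Row s3 is strictly dominated by row s1 (2>0); eliminate s3.
Only (s1, 2) remains, with payoff 2.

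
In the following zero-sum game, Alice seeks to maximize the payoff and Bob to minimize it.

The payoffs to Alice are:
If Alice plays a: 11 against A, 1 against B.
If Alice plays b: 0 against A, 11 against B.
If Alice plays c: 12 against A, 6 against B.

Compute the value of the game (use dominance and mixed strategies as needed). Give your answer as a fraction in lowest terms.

132/17

Row a is strictly dominated by row c, so Alice never plays it.
The remaining 2×2 game on (b, c) × (A, B) has no saddle point. Let Alice play b with probability p; indifference gives 12(1−p) = 11p + 6(1−p), so p = 6/17.
Similarly Bob's optimal q on A is 5/17, and the value is 0·(5/17) + (11)·(12/17) = 132/17.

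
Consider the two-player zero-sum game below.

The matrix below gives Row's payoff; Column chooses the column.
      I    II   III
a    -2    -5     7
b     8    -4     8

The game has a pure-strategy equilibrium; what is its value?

-4

Row minima: -5, -4 → Row's maximin is -4.
Column maxima: 8, -4, 8 → Column's minimax is -4.
They coincide at (b, II), so the value is -4.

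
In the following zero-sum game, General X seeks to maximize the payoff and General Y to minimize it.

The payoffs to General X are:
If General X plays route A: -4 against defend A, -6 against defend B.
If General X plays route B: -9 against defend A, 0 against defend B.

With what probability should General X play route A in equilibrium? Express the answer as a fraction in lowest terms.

Row minima are -6 and -9, so General X's maximin is -6; column maxima are -4 and 0, so General Y's minimax is -4. These differ, so the equilibrium is in mixed strategies.
Let General X play route A with probability p. General Y is indifferent when −4p − 9(1−p) = −6p, giving p = 9/11.

9/11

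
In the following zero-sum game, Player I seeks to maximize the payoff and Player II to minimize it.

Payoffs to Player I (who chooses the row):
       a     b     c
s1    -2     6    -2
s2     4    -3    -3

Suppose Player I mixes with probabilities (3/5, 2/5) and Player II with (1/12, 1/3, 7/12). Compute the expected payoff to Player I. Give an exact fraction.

-17/30

Against (1/12, 1/3, 7/12), each row's expected payoff is s1: 2/3; s2: -29/12.
Taking the (3/5, 2/5)-weighted average: (3/5)·(2/3) + (2/5)·(-29/12) = -17/30.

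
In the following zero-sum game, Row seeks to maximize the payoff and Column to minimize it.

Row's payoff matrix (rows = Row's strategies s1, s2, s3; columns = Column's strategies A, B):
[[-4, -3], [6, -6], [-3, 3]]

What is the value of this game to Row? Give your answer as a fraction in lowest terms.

0

Row s1 is strictly dominated by row s3, so Row never plays it.
The remaining 2×2 game on (s2, s3) × (A, B) has no saddle point. Let Row play s2 with probability p; indifference gives 6p − 3(1−p) = −6p + 3(1−p), so p = 1/3.
Similarly Column's optimal q on A is 1/2, and the value is 6·(1/2) + (-6)·(1/2) = 0.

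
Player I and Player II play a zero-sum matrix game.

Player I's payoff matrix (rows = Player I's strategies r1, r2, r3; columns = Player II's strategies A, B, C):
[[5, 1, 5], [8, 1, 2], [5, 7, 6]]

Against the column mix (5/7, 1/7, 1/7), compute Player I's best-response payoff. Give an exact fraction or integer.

43/7

r1: (5)·(5/7) + (1)·(1/7) + (5)·(1/7) = 31/7.
r2: (8)·(5/7) + (1)·(1/7) + (2)·(1/7) = 43/7.
r3: (5)·(5/7) + (7)·(1/7) + (6)·(1/7) = 38/7.
The best pure response is r2 with expected payoff 43/7.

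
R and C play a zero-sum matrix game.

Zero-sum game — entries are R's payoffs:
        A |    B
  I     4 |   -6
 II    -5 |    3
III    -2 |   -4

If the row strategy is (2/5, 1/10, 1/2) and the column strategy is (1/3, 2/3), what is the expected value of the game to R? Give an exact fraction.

-27/10

Against (1/3, 2/3), each row's expected payoff is I: -8/3; II: 1/3; III: -10/3.
Taking the (2/5, 1/10, 1/2)-weighted average: (2/5)·(-8/3) + (1/10)·(1/3) + (1/2)·(-10/3) = -27/10.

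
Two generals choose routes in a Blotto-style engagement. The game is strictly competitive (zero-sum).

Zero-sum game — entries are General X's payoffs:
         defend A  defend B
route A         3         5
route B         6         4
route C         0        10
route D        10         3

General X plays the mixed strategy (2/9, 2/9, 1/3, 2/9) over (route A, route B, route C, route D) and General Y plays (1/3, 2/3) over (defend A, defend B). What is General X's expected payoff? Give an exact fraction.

146/27

Against (1/3, 2/3), each row's expected payoff is route A: 13/3; route B: 14/3; route C: 20/3; route D: 16/3.
Taking the (2/9, 2/9, 1/3, 2/9)-weighted average: (2/9)·(13/3) + (2/9)·(14/3) + (1/3)·(20/3) + (2/9)·(16/3) = 146/27.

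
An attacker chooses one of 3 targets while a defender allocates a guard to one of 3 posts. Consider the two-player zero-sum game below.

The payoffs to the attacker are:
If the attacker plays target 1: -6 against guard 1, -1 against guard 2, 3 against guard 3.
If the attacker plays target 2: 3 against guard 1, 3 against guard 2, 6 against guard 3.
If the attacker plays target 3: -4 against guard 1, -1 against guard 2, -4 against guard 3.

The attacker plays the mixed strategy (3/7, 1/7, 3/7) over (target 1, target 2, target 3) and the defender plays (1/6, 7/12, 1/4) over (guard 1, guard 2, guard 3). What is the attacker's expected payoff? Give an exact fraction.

Against (1/6, 7/12, 1/4), each row's expected payoff is target 1: -5/6; target 2: 15/4; target 3: -9/4.
Taking the (3/7, 1/7, 3/7)-weighted average: (3/7)·(-5/6) + (1/7)·(15/4) + (3/7)·(-9/4) = -11/14.

-11/14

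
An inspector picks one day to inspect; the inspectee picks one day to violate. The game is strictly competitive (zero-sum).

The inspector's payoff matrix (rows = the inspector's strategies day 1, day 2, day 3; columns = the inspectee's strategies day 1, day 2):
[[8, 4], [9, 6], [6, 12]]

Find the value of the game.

Row day 1 is strictly dominated by row day 2, so the inspector never plays it.
The remaining 2×2 game on (day 2, day 3) × (day 1, day 2) has no saddle point. Let the inspector play day 2 with probability p; indifference gives 9p + 6(1−p) = 6p + 12(1−p), so p = 2/3.
Similarly the inspectee's optimal q on day 1 is 2/3, and the value is 9·(2/3) + (6)·(1/3) = 8.

8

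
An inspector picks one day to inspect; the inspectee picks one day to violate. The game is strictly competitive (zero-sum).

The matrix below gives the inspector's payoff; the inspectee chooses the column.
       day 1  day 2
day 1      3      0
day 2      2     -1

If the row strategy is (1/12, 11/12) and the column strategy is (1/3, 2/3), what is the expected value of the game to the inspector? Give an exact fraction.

1/12

Against (1/3, 2/3), each row's expected payoff is day 1: 1; day 2: 0.
Taking the (1/12, 11/12)-weighted average: (1/12)·(1) + (11/12)·(0) = 1/12.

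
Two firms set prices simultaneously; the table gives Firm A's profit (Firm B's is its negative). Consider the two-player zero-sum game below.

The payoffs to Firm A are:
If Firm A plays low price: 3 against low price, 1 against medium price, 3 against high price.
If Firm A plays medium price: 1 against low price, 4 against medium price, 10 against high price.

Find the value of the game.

11/5

Column high price is strictly dominated by medium price for Firm B (it gives Firm A more in every row).
The remaining 2×2 game on (low price, medium price) × (low price, medium price) has no saddle point. Let Firm A play low price with probability p; indifference gives 3p + (1−p) = p + 4(1−p), so p = 3/5.
Similarly Firm B's optimal q on low price is 3/5, and the value is 3·(3/5) + (1)·(2/5) = 11/5.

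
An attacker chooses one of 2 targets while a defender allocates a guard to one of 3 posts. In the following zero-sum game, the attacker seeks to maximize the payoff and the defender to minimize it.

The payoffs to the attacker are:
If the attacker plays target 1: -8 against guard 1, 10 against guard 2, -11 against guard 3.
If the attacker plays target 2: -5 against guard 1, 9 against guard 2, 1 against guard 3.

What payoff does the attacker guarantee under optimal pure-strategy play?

Row minima: -11, -5 → the attacker's maximin is -5.
Column maxima: -5, 10, 1 → the defender's minimax is -5.
They coincide at (target 2, guard 1), so the value is -5.

-5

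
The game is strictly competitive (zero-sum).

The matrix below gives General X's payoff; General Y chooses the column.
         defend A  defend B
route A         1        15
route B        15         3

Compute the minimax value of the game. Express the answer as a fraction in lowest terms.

111/13

Row minima are 1 and 3, so General X's maximin is 3; column maxima are 15 and 15, so General Y's minimax is 15. These differ, so the equilibrium is in mixed strategies.
Let General X play route A with probability p. General Y is indifferent when p + 15(1−p) = 15p + 3(1−p), giving p = 6/13.
Let General Y play defend A with probability q. General X is indifferent when q + 15(1−q) = 15q + 3(1−q), giving q = 6/13.
The value is 1·(6/13) + (15)·(7/13) = 111/13.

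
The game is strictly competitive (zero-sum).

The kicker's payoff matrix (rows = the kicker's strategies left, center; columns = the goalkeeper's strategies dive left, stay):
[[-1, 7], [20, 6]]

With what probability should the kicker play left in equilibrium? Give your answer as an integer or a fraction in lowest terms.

7/11

Row minima are -1 and 6, so the kicker's maximin is 6; column maxima are 20 and 7, so the goalkeeper's minimax is 7. These differ, so the equilibrium is in mixed strategies.
Let the kicker play left with probability p. The goalkeeper is indifferent when −p + 20(1−p) = 7p + 6(1−p), giving p = 7/11.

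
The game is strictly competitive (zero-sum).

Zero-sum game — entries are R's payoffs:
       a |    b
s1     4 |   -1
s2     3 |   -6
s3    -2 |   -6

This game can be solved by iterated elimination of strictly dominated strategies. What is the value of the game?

Row s3 is strictly dominated by row s1 (4>-2, -1>-6); eliminate s3.
Column a is strictly dominated by b for C (-1<4, -6<3); eliminate a.
Row s2 is strictly dominated by row s1 (-1>-6); eliminate s2.
Only (s1, b) remains, with payoff -1.

-1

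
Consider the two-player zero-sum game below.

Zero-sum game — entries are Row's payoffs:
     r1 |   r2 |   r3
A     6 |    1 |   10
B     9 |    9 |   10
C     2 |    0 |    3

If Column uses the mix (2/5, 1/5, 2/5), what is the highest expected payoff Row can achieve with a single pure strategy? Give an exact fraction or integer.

47/5

A: (6)·(2/5) + (1)·(1/5) + (10)·(2/5) = 33/5.
B: (9)·(2/5) + (9)·(1/5) + (10)·(2/5) = 47/5.
C: (2)·(2/5) + (0)·(1/5) + (3)·(2/5) = 2.
The best pure response is B with expected payoff 47/5.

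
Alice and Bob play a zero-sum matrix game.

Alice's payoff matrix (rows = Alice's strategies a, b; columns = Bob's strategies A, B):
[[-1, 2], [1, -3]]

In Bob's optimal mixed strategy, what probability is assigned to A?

5/7

Row minima are -1 and -3, so Alice's maximin is -1; column maxima are 1 and 2, so Bob's minimax is 1. These differ, so the equilibrium is in mixed strategies.
Let Bob play A with probability q. Alice is indifferent when −q + 2(1−q) = q − 3(1−q), giving q = 5/7.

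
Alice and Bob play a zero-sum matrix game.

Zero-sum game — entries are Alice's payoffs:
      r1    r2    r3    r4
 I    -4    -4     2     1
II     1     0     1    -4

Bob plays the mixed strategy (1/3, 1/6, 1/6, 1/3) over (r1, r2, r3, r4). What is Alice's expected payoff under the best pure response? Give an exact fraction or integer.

-5/6

I: (-4)·(1/3) + (-4)·(1/6) + (2)·(1/6) + (1)·(1/3) = -4/3.
II: (1)·(1/3) + (0)·(1/6) + (1)·(1/6) + (-4)·(1/3) = -5/6.
The best pure response is II with expected payoff -5/6.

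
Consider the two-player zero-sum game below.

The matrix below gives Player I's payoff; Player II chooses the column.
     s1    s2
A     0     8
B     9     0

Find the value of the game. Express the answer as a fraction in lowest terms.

72/17

Row minima are 0 and 0, so Player I's maximin is 0; column maxima are 9 and 8, so Player II's minimax is 8. These differ, so the equilibrium is in mixed strategies.
Let Player I play A with probability p. Player II is indifferent when 9(1−p) = 8p, giving p = 9/17.
Let Player II play s1 with probability q. Player I is indifferent when 8(1−q) = 9q, giving q = 8/17.
The value is 0·(8/17) + (8)·(9/17) = 72/17.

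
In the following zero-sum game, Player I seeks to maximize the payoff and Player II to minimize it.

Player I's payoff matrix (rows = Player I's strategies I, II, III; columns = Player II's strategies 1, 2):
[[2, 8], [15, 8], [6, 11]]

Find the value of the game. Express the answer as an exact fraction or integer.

Row I is strictly dominated by row III, so Player I never plays it.
The remaining 2×2 game on (II, III) × (1, 2) has no saddle point. Let Player I play II with probability p; indifference gives 15p + 6(1−p) = 8p + 11(1−p), so p = 5/12.
Similarly Player II's optimal q on 1 is 1/4, and the value is 15·(1/4) + (8)·(3/4) = 39/4.

39/4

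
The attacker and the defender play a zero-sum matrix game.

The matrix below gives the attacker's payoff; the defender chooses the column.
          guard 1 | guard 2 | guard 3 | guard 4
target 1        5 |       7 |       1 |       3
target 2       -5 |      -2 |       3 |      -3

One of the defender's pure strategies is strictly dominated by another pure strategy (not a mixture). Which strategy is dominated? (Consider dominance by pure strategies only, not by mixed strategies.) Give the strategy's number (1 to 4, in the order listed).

The defender prefers columns that give the attacker less. Compare guard 2 with guard 1: 5 < 7, -5 < -2.
So guard 1 strictly dominates guard 2 for the defender; guard 2 is strictly dominated.

2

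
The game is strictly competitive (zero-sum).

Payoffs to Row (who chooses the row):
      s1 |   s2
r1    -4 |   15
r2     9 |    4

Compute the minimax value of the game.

Row minima are -4 and 4, so Row's maximin is 4; column maxima are 9 and 15, so Column's minimax is 9. These differ, so the equilibrium is in mixed strategies.
Let Row play r1 with probability p. Column is indifferent when −4p + 9(1−p) = 15p + 4(1−p), giving p = 5/24.
Let Column play s1 with probability q. Row is indifferent when −4q + 15(1−q) = 9q + 4(1−q), giving q = 11/24.
The value is -4·(11/24) + (15)·(13/24) = 151/24.

151/24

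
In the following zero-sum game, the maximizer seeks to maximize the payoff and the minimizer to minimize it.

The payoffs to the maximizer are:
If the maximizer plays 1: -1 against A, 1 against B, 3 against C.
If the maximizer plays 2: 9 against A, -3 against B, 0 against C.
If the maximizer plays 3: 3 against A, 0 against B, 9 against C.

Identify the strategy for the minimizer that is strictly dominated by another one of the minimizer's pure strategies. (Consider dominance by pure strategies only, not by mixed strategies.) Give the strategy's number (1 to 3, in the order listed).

3

The minimizer prefers columns that give the maximizer less. Compare C with B: 1 < 3, -3 < 0, 0 < 9.
So B strictly dominates C for the minimizer; C is strictly dominated.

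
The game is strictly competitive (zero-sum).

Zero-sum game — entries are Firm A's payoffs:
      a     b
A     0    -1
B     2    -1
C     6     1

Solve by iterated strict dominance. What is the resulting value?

1

Column a is strictly dominated by b for Firm B (-1<0, -1<2, 1<6); eliminate a.
Row A is strictly dominated by row C (1>-1); eliminate A.
Row B is strictly dominated by row C (1>-1); eliminate B.
Only (C, b) remains, with payoff 1.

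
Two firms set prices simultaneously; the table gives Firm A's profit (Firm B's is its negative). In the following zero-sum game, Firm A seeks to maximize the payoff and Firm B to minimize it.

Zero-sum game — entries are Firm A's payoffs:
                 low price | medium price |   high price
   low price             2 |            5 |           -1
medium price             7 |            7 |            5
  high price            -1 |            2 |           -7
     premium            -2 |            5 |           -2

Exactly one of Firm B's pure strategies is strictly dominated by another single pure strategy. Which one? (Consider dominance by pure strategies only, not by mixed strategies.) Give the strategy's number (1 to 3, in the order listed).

2

Firm B prefers columns that give Firm A less. Compare medium price with high price: -1 < 5, 5 < 7, -7 < 2, -2 < 5.
So high price strictly dominates medium price for Firm B; medium price is strictly dominated.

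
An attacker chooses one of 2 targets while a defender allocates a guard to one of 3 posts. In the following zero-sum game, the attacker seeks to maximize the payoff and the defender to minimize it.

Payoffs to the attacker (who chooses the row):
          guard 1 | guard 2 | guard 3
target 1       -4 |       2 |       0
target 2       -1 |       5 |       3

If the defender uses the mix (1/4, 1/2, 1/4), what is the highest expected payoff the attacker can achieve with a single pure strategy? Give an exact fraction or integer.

target 1: (-4)·(1/4) + (2)·(1/2) + (0)·(1/4) = 0.
target 2: (-1)·(1/4) + (5)·(1/2) + (3)·(1/4) = 3.
The best pure response is target 2 with expected payoff 3.

3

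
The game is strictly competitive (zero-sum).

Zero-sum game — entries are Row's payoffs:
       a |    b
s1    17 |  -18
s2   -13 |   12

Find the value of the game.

-1/2

Row minima are -18 and -13, so Row's maximin is -13; column maxima are 17 and 12, so Column's minimax is 12. These differ, so the equilibrium is in mixed strategies.
Let Row play s1 with probability p. Column is indifferent when 17p − 13(1−p) = −18p + 12(1−p), giving p = 5/12.
Let Column play a with probability q. Row is indifferent when 17q − 18(1−q) = −13q + 12(1−q), giving q = 1/2.
The value is 17·(1/2) + (-18)·(1/2) = -1/2.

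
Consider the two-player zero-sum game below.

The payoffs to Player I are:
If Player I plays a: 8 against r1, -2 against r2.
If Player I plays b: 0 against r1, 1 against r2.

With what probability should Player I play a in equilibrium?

Row minima are -2 and 0, so Player I's maximin is 0; column maxima are 8 and 1, so Player II's minimax is 1. These differ, so the equilibrium is in mixed strategies.
Let Player I play a with probability p. Player II is indifferent when 8p = −2p + (1−p), giving p = 1/11.

1/11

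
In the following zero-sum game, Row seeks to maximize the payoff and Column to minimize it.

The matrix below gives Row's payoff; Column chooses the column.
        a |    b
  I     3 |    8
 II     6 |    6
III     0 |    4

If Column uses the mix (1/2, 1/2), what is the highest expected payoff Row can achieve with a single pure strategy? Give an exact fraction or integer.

I: (3)·(1/2) + (8)·(1/2) = 11/2.
II: (6)·(1/2) + (6)·(1/2) = 6.
III: (0)·(1/2) + (4)·(1/2) = 2.
The best pure response is II with expected payoff 6.

6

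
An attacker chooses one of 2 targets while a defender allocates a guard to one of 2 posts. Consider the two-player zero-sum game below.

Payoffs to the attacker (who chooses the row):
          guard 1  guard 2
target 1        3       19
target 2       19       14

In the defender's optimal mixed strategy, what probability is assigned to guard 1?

Row minima are 3 and 14, so the attacker's maximin is 14; column maxima are 19 and 19, so the defender's minimax is 19. These differ, so the equilibrium is in mixed strategies.
Let the defender play guard 1 with probability q. The attacker is indifferent when 3q + 19(1−q) = 19q + 14(1−q), giving q = 5/21.

5/21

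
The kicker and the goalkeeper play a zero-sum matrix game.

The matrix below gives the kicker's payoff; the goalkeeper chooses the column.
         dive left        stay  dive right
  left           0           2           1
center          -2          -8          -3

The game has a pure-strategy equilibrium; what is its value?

Row minima: 0, -8 → the kicker's maximin is 0.
Column maxima: 0, 2, 1 → the goalkeeper's minimax is 0.
They coincide at (left, dive left), so the value is 0.

0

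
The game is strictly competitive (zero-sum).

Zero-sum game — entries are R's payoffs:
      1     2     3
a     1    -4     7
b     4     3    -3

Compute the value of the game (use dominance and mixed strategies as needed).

Column 1 is strictly dominated by 2 for C (it gives R more in every row).
The remaining 2×2 game on (a, b) × (2, 3) has no saddle point. Let R play a with probability p; indifference gives −4p + 3(1−p) = 7p − 3(1−p), so p = 6/17.
Similarly C's optimal q on 2 is 10/17, and the value is -4·(10/17) + (7)·(7/17) = 9/17.

9/17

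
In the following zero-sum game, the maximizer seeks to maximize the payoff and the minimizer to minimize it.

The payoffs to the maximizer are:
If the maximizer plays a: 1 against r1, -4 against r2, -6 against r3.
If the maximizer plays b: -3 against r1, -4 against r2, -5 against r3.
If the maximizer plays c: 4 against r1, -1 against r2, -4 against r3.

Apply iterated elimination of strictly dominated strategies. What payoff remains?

Row a is strictly dominated by row c (4>1, -1>-4, -4>-6); eliminate a.
Row b is strictly dominated by row c (4>-3, -1>-4, -4>-5); eliminate b.
Column r1 is strictly dominated by r2 for the minimizer (-1<4); eliminate r1.
Column r2 is strictly dominated by r3 for the minimizer (-4<-1); eliminate r2.
Only (c, r3) remains, with payoff -4.

-4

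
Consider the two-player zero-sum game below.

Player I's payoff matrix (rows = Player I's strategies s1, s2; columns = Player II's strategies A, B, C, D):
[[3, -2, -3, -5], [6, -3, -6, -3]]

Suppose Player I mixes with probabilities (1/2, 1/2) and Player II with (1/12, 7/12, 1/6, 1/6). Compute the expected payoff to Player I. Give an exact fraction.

-5/2

Against (1/12, 7/12, 1/6, 1/6), each row's expected payoff is s1: -9/4; s2: -11/4.
Taking the (1/2, 1/2)-weighted average: (1/2)·(-9/4) + (1/2)·(-11/4) = -5/2.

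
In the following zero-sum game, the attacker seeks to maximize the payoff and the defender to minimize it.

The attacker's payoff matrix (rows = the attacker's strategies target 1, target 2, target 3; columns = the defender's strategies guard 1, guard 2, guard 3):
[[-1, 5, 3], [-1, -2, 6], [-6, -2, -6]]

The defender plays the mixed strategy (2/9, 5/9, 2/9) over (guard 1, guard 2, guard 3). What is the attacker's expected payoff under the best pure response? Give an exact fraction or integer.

target 1: (-1)·(2/9) + (5)·(5/9) + (3)·(2/9) = 29/9.
target 2: (-1)·(2/9) + (-2)·(5/9) + (6)·(2/9) = 0.
target 3: (-6)·(2/9) + (-2)·(5/9) + (-6)·(2/9) = -34/9.
The best pure response is target 1 with expected payoff 29/9.

29/9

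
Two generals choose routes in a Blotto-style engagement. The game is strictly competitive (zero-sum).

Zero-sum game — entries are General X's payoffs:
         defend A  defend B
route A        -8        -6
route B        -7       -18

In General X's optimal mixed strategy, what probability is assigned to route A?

11/13

Row minima are -8 and -18, so General X's maximin is -8; column maxima are -7 and -6, so General Y's minimax is -7. These differ, so the equilibrium is in mixed strategies.
Let General X play route A with probability p. General Y is indifferent when −8p − 7(1−p) = −6p − 18(1−p), giving p = 11/13.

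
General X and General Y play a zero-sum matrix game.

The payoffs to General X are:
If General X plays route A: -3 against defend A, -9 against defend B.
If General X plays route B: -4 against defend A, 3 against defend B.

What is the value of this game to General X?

-45/13

Row minima are -9 and -4, so General X's maximin is -4; column maxima are -3 and 3, so General Y's minimax is -3. These differ, so the equilibrium is in mixed strategies.
Let General X play route A with probability p. General Y is indifferent when −3p − 4(1−p) = −9p + 3(1−p), giving p = 7/13.
Let General Y play defend A with probability q. General X is indifferent when −3q − 9(1−q) = −4q + 3(1−q), giving q = 12/13.
The value is -3·(12/13) + (-9)·(1/13) = -45/13.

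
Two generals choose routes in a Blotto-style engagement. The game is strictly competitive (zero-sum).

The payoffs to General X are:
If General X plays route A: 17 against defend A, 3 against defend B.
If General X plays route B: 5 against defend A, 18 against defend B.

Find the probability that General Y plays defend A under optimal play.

Row minima are 3 and 5, so General X's maximin is 5; column maxima are 17 and 18, so General Y's minimax is 17. These differ, so the equilibrium is in mixed strategies.
Let General Y play defend A with probability q. General X is indifferent when 17q + 3(1−q) = 5q + 18(1−q), giving q = 5/9.

5/9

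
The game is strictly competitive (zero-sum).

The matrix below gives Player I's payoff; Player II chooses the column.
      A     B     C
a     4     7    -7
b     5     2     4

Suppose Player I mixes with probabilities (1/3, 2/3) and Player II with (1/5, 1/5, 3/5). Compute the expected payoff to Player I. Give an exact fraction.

Against (1/5, 1/5, 3/5), each row's expected payoff is a: -2; b: 19/5.
Taking the (1/3, 2/3)-weighted average: (1/3)·(-2) + (2/3)·(19/5) = 28/15.

28/15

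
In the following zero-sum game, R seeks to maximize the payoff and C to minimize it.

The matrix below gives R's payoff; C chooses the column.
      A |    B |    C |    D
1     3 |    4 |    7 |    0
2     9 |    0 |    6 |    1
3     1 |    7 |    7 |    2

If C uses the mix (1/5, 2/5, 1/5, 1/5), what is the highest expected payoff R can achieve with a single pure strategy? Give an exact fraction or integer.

1: (3)·(1/5) + (4)·(2/5) + (7)·(1/5) + (0)·(1/5) = 18/5.
2: (9)·(1/5) + (0)·(2/5) + (6)·(1/5) + (1)·(1/5) = 16/5.
3: (1)·(1/5) + (7)·(2/5) + (7)·(1/5) + (2)·(1/5) = 24/5.
The best pure response is 3 with expected payoff 24/5.

24/5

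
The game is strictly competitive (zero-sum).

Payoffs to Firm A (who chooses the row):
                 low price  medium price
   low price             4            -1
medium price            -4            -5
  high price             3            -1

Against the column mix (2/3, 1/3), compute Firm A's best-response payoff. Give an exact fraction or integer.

7/3

low price: (4)·(2/3) + (-1)·(1/3) = 7/3.
medium price: (-4)·(2/3) + (-5)·(1/3) = -13/3.
high price: (3)·(2/3) + (-1)·(1/3) = 5/3.
The best pure response is low price with expected payoff 7/3.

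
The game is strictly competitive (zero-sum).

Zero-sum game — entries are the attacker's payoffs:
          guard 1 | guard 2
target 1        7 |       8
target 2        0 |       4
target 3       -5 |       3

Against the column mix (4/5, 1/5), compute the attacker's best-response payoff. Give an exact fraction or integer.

target 1: (7)·(4/5) + (8)·(1/5) = 36/5.
target 2: (0)·(4/5) + (4)·(1/5) = 4/5.
target 3: (-5)·(4/5) + (3)·(1/5) = -17/5.
The best pure response is target 1 with expected payoff 36/5.

36/5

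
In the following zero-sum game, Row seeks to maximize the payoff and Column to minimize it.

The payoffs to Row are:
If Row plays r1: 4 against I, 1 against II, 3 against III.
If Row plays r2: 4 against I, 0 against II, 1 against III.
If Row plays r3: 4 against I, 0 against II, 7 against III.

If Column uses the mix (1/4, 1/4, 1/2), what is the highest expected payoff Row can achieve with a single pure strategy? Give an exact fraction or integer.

9/2

r1: (4)·(1/4) + (1)·(1/4) + (3)·(1/2) = 11/4.
r2: (4)·(1/4) + (0)·(1/4) + (1)·(1/2) = 3/2.
r3: (4)·(1/4) + (0)·(1/4) + (7)·(1/2) = 9/2.
The best pure response is r3 with expected payoff 9/2.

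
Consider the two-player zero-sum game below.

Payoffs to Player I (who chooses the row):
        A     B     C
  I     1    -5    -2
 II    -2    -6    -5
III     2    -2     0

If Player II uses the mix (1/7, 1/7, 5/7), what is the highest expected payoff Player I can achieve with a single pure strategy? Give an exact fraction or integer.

0

I: (1)·(1/7) + (-5)·(1/7) + (-2)·(5/7) = -2.
II: (-2)·(1/7) + (-6)·(1/7) + (-5)·(5/7) = -33/7.
III: (2)·(1/7) + (-2)·(1/7) + (0)·(5/7) = 0.
The best pure response is III with expected payoff 0.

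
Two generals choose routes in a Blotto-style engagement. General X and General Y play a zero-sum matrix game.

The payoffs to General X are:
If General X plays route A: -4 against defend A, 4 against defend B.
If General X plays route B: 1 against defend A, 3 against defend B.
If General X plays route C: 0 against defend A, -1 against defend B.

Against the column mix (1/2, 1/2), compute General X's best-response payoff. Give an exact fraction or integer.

2

route A: (-4)·(1/2) + (4)·(1/2) = 0.
route B: (1)·(1/2) + (3)·(1/2) = 2.
route C: (0)·(1/2) + (-1)·(1/2) = -1/2.
The best pure response is route B with expected payoff 2.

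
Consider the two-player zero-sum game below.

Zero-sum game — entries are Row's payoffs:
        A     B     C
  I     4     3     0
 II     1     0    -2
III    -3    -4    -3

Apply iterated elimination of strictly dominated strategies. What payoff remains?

Row II is strictly dominated by row I (4>1, 3>0, 0>-2); eliminate II.
Row III is strictly dominated by row I (4>-3, 3>-4, 0>-3); eliminate III.
Column A is strictly dominated by B for Column (3<4); eliminate A.
Column B is strictly dominated by C for Column (0<3); eliminate B.
Only (I, C) remains, with payoff 0.

0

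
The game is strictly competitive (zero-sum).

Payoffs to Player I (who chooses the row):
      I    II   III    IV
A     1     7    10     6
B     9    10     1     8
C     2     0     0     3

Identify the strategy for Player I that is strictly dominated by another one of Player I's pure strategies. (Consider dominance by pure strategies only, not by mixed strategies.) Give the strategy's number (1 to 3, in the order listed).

3

Compare C with B: 9 > 2, 10 > 0, 1 > 0, 8 > 3.
So B strictly dominates C for Player I; C is strictly dominated.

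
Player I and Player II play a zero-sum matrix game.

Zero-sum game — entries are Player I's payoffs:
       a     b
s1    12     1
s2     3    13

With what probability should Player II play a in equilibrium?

Row minima are 1 and 3, so Player I's maximin is 3; column maxima are 12 and 13, so Player II's minimax is 12. These differ, so the equilibrium is in mixed strategies.
Let Player II play a with probability q. Player I is indifferent when 12q + (1−q) = 3q + 13(1−q), giving q = 4/7.

4/7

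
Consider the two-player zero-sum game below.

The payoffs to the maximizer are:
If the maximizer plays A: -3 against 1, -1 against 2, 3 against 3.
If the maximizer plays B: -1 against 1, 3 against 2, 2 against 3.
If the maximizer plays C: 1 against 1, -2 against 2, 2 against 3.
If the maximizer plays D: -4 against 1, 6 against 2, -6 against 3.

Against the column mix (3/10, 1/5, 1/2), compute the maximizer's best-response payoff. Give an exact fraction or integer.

A: (-3)·(3/10) + (-1)·(1/5) + (3)·(1/2) = 2/5.
B: (-1)·(3/10) + (3)·(1/5) + (2)·(1/2) = 13/10.
C: (1)·(3/10) + (-2)·(1/5) + (2)·(1/2) = 9/10.
D: (-4)·(3/10) + (6)·(1/5) + (-6)·(1/2) = -3.
The best pure response is B with expected payoff 13/10.

13/10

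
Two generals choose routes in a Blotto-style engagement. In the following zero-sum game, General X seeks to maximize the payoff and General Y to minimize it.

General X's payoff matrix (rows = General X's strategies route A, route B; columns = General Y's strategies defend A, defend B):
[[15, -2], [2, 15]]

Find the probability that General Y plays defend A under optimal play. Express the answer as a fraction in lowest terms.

Row minima are -2 and 2, so General X's maximin is 2; column maxima are 15 and 15, so General Y's minimax is 15. These differ, so the equilibrium is in mixed strategies.
Let General Y play defend A with probability q. General X is indifferent when 15q − 2(1−q) = 2q + 15(1−q), giving q = 17/30.

17/30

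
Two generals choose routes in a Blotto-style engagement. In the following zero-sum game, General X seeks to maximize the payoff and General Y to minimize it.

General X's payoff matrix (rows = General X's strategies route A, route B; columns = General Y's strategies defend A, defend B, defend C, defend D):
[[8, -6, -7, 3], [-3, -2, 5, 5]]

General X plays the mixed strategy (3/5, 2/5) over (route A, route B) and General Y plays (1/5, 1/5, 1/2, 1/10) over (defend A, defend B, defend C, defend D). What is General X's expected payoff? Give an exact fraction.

-22/25

Against (1/5, 1/5, 1/2, 1/10), each row's expected payoff is route A: -14/5; route B: 2.
Taking the (3/5, 2/5)-weighted average: (3/5)·(-14/5) + (2/5)·(2) = -22/25.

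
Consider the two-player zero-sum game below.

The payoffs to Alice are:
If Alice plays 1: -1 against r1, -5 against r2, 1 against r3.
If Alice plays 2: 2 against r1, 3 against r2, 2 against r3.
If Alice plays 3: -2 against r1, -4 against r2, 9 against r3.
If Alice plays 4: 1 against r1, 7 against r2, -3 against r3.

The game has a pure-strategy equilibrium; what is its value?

Row minima: -5, 2, -4, -3 → Alice's maximin is 2.
Column maxima: 2, 7, 9 → Bob's minimax is 2.
They coincide at (2, r1), so the value is 2.

2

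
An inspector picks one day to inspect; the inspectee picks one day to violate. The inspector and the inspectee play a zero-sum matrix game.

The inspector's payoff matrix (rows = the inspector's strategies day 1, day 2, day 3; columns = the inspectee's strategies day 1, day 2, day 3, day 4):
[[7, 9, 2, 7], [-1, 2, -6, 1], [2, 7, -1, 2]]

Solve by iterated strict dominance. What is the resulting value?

Row day 2 is strictly dominated by row day 1 (7>-1, 9>2, 2>-6, 7>1); eliminate day 2.
Row day 3 is strictly dominated by row day 1 (7>2, 9>7, 2>-1, 7>2); eliminate day 3.
Column day 4 is strictly dominated by day 3 for the inspectee (2<7); eliminate day 4.
Column day 2 is strictly dominated by day 1 for the inspectee (7<9); eliminate day 2.
Column day 1 is strictly dominated by day 3 for the inspectee (2<7); eliminate day 1.
Only (day 1, day 3) remains, with payoff 2.

2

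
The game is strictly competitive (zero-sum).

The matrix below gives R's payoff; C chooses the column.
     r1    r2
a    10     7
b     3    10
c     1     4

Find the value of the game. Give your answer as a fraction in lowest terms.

79/10

Row c is strictly dominated by row b, so R never plays it.
The remaining 2×2 game on (a, b) × (r1, r2) has no saddle point. Let R play a with probability p; indifference gives 10p + 3(1−p) = 7p + 10(1−p), so p = 7/10.
Similarly C's optimal q on r1 is 3/10, and the value is 10·(3/10) + (7)·(7/10) = 79/10.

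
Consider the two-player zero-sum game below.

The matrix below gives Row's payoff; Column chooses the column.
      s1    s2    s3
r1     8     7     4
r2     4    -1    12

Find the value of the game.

11/2

Column s1 is strictly dominated by s2 for Column (it gives Row more in every row).
The remaining 2×2 game on (r1, r2) × (s2, s3) has no saddle point. Let Row play r1 with probability p; indifference gives 7p − (1−p) = 4p + 12(1−p), so p = 13/16.
Similarly Column's optimal q on s2 is 1/2, and the value is 7·(1/2) + (4)·(1/2) = 11/2.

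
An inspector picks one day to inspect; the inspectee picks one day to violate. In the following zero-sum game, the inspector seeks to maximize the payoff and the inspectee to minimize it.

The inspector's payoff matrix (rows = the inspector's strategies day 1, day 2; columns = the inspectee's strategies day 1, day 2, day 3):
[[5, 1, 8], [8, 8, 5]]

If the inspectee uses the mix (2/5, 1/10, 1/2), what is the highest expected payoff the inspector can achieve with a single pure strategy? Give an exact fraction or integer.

13/2

day 1: (5)·(2/5) + (1)·(1/10) + (8)·(1/2) = 61/10.
day 2: (8)·(2/5) + (8)·(1/10) + (5)·(1/2) = 13/2.
The best pure response is day 2 with expected payoff 13/2.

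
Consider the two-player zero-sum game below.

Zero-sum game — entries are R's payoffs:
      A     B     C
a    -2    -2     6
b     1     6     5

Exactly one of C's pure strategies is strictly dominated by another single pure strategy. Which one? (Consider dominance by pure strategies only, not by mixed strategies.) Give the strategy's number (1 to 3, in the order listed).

C prefers columns that give R less. Compare C with A: -2 < 6, 1 < 5.
So A strictly dominates C for C; C is strictly dominated.

3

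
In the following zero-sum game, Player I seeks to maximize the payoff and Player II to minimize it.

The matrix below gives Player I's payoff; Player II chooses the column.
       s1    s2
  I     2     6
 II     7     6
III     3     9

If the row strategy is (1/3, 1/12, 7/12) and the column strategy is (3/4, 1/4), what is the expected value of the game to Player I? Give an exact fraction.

67/16

Against (3/4, 1/4), each row's expected payoff is I: 3; II: 27/4; III: 9/2.
Taking the (1/3, 1/12, 7/12)-weighted average: (1/3)·(3) + (1/12)·(27/4) + (7/12)·(9/2) = 67/16.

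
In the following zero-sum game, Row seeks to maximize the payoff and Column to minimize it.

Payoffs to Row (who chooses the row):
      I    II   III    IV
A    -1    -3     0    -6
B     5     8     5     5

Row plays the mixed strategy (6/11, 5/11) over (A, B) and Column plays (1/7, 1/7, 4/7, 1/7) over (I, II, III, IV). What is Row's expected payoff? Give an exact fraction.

Against (1/7, 1/7, 4/7, 1/7), each row's expected payoff is A: -10/7; B: 38/7.
Taking the (6/11, 5/11)-weighted average: (6/11)·(-10/7) + (5/11)·(38/7) = 130/77.

130/77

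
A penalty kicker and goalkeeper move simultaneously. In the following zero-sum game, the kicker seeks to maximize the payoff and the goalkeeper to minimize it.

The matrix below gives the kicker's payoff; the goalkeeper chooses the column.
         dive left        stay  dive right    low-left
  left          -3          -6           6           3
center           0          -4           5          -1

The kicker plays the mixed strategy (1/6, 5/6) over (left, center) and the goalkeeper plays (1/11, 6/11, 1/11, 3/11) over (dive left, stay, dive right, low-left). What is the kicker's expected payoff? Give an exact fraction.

-67/33

Against (1/11, 6/11, 1/11, 3/11), each row's expected payoff is left: -24/11; center: -2.
Taking the (1/6, 5/6)-weighted average: (1/6)·(-24/11) + (5/6)·(-2) = -67/33.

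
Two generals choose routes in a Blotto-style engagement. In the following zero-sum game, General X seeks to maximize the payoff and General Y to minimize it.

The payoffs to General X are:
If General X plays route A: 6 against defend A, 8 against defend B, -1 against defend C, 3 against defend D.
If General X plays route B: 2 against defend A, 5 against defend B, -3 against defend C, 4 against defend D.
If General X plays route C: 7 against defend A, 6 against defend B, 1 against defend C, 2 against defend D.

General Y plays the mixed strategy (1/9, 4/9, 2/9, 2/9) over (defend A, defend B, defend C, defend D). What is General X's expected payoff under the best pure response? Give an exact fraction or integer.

route A: (6)·(1/9) + (8)·(4/9) + (-1)·(2/9) + (3)·(2/9) = 14/3.
route B: (2)·(1/9) + (5)·(4/9) + (-3)·(2/9) + (4)·(2/9) = 8/3.
route C: (7)·(1/9) + (6)·(4/9) + (1)·(2/9) + (2)·(2/9) = 37/9.
The best pure response is route A with expected payoff 14/3.

14/3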